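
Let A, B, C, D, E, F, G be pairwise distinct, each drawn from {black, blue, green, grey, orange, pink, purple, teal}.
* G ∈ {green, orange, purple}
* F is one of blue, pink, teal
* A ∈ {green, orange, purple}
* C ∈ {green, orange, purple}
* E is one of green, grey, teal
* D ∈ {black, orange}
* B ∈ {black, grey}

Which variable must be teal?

A, C, G between them cover only {green, orange, purple} — a naked triple. Remove those values from D, E.
D has just one choice, so D = black. Eliminate black elsewhere: B.
B must be grey (only option left). Eliminate grey elsewhere: E.
So teal goes to E.

E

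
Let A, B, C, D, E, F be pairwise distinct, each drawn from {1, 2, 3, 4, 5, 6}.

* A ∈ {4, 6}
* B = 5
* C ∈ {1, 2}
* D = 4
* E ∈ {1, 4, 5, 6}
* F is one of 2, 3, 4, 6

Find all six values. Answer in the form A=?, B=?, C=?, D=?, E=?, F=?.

A=6, B=5, C=2, D=4, E=1, F=3

B must be 5 (only option left). Remove 5 from E.
That leaves D = 4. So A, E, F can't be 4.
That leaves A = 6. Eliminate 6 elsewhere: E, F.
E has just one choice, so E = 1. So C can't be 1.
C has just one choice, so C = 2. Remove 2 from F.
That leaves F = 3.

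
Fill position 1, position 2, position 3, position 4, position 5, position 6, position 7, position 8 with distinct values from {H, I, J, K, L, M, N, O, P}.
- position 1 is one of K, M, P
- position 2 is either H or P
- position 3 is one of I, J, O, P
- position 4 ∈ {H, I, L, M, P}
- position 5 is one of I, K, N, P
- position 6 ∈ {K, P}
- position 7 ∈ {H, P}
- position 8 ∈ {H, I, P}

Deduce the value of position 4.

L

The 2 variables position 2 and position 7 are confined to {H, P}, which locks those values in; drop them from position 1, position 3, position 4, position 5, position 6, position 8.
position 6 must be K (only option left). So position 1, position 5 can't be K.
position 8's domain is down to {I}, so position 8 = I. Remove I from position 3, position 4, position 5.
position 1 has just one choice, so position 1 = M. Remove M from position 4.
So position 4 = L.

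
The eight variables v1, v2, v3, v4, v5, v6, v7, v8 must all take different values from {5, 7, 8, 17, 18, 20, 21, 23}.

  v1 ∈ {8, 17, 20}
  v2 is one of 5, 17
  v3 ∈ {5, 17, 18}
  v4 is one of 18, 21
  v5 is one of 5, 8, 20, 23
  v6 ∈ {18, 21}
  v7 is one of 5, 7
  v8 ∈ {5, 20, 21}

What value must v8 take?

20

The 8 variables together cover exactly {5, 7, 8, 17, 18, 20, 21, 23} — 8 values for 8 variables — and 7 appears only in v7's list, so v7 = 7.
The 7 still-open variables together cover exactly {5, 8, 17, 18, 20, 21, 23} — 7 values for 7 variables — and 23 appears only in v5's list, so v5 = 23.
Among the 6 still-open variables, 8 fits only v1 (and all 6 values in {5, 8, 17, 18, 20, 21} must be used), so v1 = 8.
The 5 still-open variables together cover exactly {5, 17, 18, 20, 21} — 5 values for 5 variables — and 20 appears only in v8's list, so v8 = 20.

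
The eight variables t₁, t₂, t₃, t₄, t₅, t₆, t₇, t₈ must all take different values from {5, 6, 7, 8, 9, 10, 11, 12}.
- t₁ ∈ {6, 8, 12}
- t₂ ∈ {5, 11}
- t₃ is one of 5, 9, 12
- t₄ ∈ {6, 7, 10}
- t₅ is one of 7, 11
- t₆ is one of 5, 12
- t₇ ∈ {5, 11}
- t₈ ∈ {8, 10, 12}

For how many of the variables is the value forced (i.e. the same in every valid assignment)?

Among the 8 variables, 9 fits only t₃ (and all 8 values in {5, 6, 7, 8, 9, 10, 11, 12} must be used), so t₃ = 9.
The 2 variables t₂ and t₇ are confined to {5, 11}, which locks those values in; drop them from t₅, t₆.
t₅'s domain is down to {7}, so t₅ = 7. Remove 7 from t₄.
t₆ must be 12 (only option left). So t₁, t₈ can't be 12.
Determined: t₃=9, t₅=7, t₆=12. The other variables each still have more than one consistent value. That makes 3.

3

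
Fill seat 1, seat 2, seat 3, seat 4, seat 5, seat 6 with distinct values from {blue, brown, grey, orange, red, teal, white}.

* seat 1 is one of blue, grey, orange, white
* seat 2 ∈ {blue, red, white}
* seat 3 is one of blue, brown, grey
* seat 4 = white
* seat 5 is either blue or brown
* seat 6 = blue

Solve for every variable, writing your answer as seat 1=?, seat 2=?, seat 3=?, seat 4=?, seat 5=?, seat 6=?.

seat 1=orange, seat 2=red, seat 3=grey, seat 4=white, seat 5=brown, seat 6=blue

seat 4's domain is down to {white}, so seat 4 = white. Remove white from seat 1, seat 2.
seat 6 must be blue (only option left). Strike blue from seat 1, seat 2, seat 3, seat 5.
seat 2 has just one choice, so seat 2 = red.
seat 5 must be brown (only option left). Eliminate brown elsewhere: seat 3.
That leaves seat 3 = grey. So seat 1 can't be grey.
That leaves seat 1 = orange.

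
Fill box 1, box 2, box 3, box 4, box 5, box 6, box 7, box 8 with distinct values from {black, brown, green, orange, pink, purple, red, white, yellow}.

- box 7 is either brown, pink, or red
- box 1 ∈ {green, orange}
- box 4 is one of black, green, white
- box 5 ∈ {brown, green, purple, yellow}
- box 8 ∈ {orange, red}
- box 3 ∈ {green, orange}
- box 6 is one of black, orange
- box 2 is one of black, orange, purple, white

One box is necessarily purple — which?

box 2

box 1 and box 3 between them cover only {green, orange} — a naked pair. Remove those values from box 2, box 4, box 5, box 6, box 8.
box 6 has just one choice, so box 6 = black. Eliminate black elsewhere: box 2, box 4.
box 8 has just one choice, so box 8 = red. Remove red from box 7.
box 4's domain is down to {white}, so box 4 = white. Remove white from box 2.
So purple goes to box 2.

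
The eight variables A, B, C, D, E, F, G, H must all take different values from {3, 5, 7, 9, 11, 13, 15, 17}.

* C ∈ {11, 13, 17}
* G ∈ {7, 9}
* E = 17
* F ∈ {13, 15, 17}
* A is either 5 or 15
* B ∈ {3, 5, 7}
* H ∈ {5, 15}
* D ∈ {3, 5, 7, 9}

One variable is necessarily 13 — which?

E's domain is down to {17}, so E = 17. So C, F can't be 17.
Among the 7 still-open variables, 11 fits only C (and all 7 values in {3, 5, 7, 9, 11, 13, 15} must be used), so C = 11.
Among the 6 still-open variables, 13 fits only F (and all 6 values in {3, 5, 7, 9, 13, 15} must be used), so F = 13.

F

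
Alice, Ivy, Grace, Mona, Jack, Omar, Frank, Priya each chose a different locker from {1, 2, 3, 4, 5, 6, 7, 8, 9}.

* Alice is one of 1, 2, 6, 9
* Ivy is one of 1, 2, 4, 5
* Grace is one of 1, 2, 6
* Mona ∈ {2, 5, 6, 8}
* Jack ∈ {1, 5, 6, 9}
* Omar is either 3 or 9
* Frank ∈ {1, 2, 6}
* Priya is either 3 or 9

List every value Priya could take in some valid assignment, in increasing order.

3, 9

The 8 variables draw from only 8 values {1, 2, 3, 4, 5, 6, 8, 9}, so each is used; only Ivy can be 4, hence Ivy = 4.
The 7 still-open variables draw from only 7 values {1, 2, 3, 5, 6, 8, 9}, so each is used; only Mona can be 8, hence Mona = 8.
The 6 still-open variables together cover exactly {1, 2, 3, 5, 6, 9} — 6 values for 6 variables — and 5 appears only in Jack's list, so Jack = 5.
The 2 variables Omar and Priya are confined to {3, 9}, which locks those values in; drop them from Alice.
No further eliminations apply; Priya can still be any of 3, 9.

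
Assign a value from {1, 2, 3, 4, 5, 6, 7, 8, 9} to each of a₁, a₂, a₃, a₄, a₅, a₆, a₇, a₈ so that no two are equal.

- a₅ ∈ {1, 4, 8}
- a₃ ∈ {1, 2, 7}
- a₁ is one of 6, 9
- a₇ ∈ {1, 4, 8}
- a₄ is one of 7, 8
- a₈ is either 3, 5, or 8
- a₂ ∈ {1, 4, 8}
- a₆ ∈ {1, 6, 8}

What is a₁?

a₂, a₅, a₇ between them cover only {1, 4, 8} — a naked triple. Remove those values from a₃, a₄, a₆, a₈.
a₄ must be 7 (only option left). Remove 7 from a₃.
a₆ must be 6 (only option left). Remove 6 from a₁.
So a₁ = 9.

9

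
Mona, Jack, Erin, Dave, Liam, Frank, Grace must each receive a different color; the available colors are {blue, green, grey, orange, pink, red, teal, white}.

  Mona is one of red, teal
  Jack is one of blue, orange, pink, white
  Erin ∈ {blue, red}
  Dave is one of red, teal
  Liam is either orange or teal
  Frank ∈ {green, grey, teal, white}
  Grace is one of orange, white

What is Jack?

The 2 variables Mona and Dave are confined to {red, teal}, which locks those values in; drop them from Erin, Liam, Frank.
That leaves Erin = blue. Strike blue from Jack.
Liam's domain is down to {orange}, so Liam = orange. Strike orange from Jack, Grace.
Grace's domain is down to {white}, so Grace = white. Strike white from Jack, Frank.
So Jack = pink.

pink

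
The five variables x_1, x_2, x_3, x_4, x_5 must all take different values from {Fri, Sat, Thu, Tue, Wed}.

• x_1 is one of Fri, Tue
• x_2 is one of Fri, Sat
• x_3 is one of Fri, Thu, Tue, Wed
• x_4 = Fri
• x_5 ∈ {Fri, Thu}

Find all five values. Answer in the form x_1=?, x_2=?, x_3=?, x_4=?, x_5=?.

x_4 has just one choice, so x_4 = Fri. Remove Fri from x_1, x_2, x_3, x_5.
x_5 has just one choice, so x_5 = Thu. Eliminate Thu elsewhere: x_3.
That leaves x_1 = Tue. So x_3 can't be Tue.
x_2 must be Sat (only option left).
That leaves x_3 = Wed.

x_1=Tue, x_2=Sat, x_3=Wed, x_4=Fri, x_5=Thu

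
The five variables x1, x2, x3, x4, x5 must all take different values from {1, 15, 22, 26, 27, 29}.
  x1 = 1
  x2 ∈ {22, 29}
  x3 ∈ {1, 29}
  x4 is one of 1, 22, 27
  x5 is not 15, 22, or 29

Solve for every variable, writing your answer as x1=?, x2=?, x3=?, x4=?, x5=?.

x1 must be 1 (only option left). So x3, x4, x5 can't be 1.
x3 has just one choice, so x3 = 29. So x2 can't be 29.
That leaves x2 = 22. So x4 can't be 22.
x4's domain is down to {27}, so x4 = 27. Remove 27 from x5.
x5 must be 26 (only option left).

x1=1, x2=22, x3=29, x4=27, x5=26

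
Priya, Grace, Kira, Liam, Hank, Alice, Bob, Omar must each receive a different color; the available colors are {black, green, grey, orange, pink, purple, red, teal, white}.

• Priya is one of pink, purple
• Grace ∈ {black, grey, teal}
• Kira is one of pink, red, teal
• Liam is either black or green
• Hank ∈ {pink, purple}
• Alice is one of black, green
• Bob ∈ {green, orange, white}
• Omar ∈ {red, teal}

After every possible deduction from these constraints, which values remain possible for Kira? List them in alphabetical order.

red, teal

Priya and Hank between them cover only {pink, purple} — a naked pair. Remove those values from Kira.
Kira and Omar between them cover only {red, teal} — a naked pair. Remove those values from Grace.
Liam and Alice share exactly the 2 values {black, green}; by pigeonhole those values go to them, so strike black, green from Grace, Bob.
That leaves Grace = grey.
No further eliminations apply; Kira can still be any of red, teal.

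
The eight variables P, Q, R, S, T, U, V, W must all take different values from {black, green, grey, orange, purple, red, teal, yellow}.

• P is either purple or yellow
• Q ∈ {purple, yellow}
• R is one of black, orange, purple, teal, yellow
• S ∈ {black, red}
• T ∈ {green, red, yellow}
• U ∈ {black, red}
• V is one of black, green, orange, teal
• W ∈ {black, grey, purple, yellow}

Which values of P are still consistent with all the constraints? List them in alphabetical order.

The 8 variables together cover exactly {black, green, grey, orange, purple, red, teal, yellow} — 8 values for 8 variables — and grey appears only in W's list, so W = grey.
The 2 variables P and Q are confined to {purple, yellow}, which locks those values in; drop them from R, T.
S and U share exactly the 2 values {black, red}; by pigeonhole those values go to them, so strike black, red from R, T, V.
T has just one choice, so T = green. So V can't be green.
No further eliminations apply; P can still be any of purple, yellow.

purple, yellow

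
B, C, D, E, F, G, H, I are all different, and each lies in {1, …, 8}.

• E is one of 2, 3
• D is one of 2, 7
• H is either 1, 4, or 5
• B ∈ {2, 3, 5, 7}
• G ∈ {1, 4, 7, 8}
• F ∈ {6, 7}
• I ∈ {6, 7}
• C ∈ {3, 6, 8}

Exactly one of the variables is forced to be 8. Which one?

C

F and I between them cover only {6, 7} — a naked pair. Remove those values from B, C, D, G.
D must be 2 (only option left). Remove 2 from B, E.
E's domain is down to {3}, so E = 3. Strike 3 from B, C.
So 8 goes to C.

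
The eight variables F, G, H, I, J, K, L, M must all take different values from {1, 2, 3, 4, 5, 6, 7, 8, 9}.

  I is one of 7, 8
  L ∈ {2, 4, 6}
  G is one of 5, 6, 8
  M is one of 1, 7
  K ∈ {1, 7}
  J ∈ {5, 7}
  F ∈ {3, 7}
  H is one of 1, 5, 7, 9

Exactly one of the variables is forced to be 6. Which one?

G

The 2 variables K and M are confined to {1, 7}, which locks those values in; drop them from F, H, I, J.
F has just one choice, so F = 3.
I's domain is down to {8}, so I = 8. So G can't be 8.
J must be 5 (only option left). So G, H can't be 5.
So 6 goes to G.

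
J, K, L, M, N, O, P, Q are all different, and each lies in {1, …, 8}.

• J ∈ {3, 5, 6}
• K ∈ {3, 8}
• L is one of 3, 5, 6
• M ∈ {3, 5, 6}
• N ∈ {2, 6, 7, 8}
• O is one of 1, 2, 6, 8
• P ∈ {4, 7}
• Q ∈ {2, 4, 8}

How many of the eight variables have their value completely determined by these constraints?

2

The 8 variables draw from only 8 values {1, 2, 3, 4, 5, 6, 7, 8}, so each is used; only O can be 1, hence O = 1.
J, L, M share exactly the 3 values {3, 5, 6}; by pigeonhole those values go to them, so strike 3, 5, 6 from K, N.
K has just one choice, so K = 8. Strike 8 from N, Q.
Determined: K=8, O=1. The other variables each still have more than one consistent value. That makes 2.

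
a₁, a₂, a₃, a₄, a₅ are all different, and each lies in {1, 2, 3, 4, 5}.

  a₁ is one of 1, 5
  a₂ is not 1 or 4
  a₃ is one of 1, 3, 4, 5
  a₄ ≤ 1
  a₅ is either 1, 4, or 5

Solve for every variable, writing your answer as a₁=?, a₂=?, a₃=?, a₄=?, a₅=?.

a₁=5, a₂=2, a₃=3, a₄=1, a₅=4

a₄'s domain is down to {1}, so a₄ = 1. So a₁, a₃, a₅ can't be 1.
a₁ must be 5 (only option left). Remove 5 from a₂, a₃, a₅.
a₅'s domain is down to {4}, so a₅ = 4. Remove 4 from a₃.
a₃ has just one choice, so a₃ = 3. So a₂ can't be 3.
a₂'s domain is down to {2}, so a₂ = 2.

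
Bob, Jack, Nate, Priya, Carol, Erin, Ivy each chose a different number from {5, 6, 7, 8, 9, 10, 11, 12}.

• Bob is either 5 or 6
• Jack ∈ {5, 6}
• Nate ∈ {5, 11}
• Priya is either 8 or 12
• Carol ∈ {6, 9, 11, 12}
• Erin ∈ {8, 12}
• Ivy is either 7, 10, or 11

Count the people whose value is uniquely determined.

The 2 variables Bob and Jack are confined to {5, 6}, which locks those values in; drop them from Nate, Carol.
That leaves Nate = 11. Strike 11 from Carol, Ivy.
Priya and Erin share exactly the 2 values {8, 12}; by pigeonhole those values go to them, so strike 8, 12 from Carol.
Carol has just one choice, so Carol = 9.
Determined: Nate=11, Carol=9. The other people each still have more than one consistent value. That makes 2.

2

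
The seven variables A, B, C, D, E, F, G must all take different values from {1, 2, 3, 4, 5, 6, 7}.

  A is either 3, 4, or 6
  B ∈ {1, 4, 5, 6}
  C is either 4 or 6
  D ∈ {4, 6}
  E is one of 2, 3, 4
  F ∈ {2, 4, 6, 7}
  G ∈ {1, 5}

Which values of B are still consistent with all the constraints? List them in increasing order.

Among the 7 variables, 7 fits only F (and all 7 values in {1, 2, 3, 4, 5, 6, 7} must be used), so F = 7.
The 6 still-open variables together cover exactly {1, 2, 3, 4, 5, 6} — 6 values for 6 variables — and 2 appears only in E's list, so E = 2.
Among the 5 still-open variables, 3 fits only A (and all 5 values in {1, 3, 4, 5, 6} must be used), so A = 3.
The 2 variables C and D are confined to {4, 6}, which locks those values in; drop them from B.
No further eliminations apply; B can still be any of 1, 5.

1, 5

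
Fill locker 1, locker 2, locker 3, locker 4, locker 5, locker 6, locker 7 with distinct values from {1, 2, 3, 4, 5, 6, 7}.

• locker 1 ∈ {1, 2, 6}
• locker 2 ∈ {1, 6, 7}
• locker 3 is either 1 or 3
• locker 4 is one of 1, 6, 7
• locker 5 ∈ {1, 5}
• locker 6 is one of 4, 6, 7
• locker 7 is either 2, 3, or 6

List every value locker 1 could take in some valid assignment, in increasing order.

1, 2, 6

The 7 variables draw from only 7 values {1, 2, 3, 4, 5, 6, 7}, so each is used; only locker 6 can be 4, hence locker 6 = 4.
The 6 still-open variables draw from only 6 values {1, 2, 3, 5, 6, 7}, so each is used; only locker 5 can be 5, hence locker 5 = 5.
No further eliminations apply; locker 1 can still be any of 1, 2, 6.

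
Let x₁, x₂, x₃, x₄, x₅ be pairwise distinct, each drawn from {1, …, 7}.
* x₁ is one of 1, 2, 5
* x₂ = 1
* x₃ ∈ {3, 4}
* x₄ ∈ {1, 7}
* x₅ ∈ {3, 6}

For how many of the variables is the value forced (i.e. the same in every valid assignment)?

2

x₂'s domain is down to {1}, so x₂ = 1. Eliminate 1 elsewhere: x₁, x₄.
x₄'s domain is down to {7}, so x₄ = 7.
Determined: x₂=1, x₄=7. The other variables each still have more than one consistent value. That makes 2.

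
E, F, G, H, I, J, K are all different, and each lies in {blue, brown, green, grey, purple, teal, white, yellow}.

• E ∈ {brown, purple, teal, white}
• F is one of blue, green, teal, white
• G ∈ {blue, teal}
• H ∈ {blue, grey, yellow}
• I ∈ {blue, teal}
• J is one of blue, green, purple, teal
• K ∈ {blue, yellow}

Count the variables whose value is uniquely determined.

The 2 variables G and I are confined to {blue, teal}, which locks those values in; drop them from E, F, H, J, K.
K has just one choice, so K = yellow. So H can't be yellow.
That leaves H = grey.
Determined: H=grey, K=yellow. The other variables each still have more than one consistent value. That makes 2.

2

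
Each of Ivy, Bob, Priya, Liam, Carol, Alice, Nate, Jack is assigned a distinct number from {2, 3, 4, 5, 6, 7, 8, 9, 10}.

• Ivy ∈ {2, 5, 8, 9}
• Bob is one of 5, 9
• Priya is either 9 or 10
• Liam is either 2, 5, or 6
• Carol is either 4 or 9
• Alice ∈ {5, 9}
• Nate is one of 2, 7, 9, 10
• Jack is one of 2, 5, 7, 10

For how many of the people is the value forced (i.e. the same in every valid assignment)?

Among the 8 variables, 4 fits only Carol (and all 8 values in {2, 4, 5, 6, 7, 8, 9, 10} must be used), so Carol = 4.
Among the 7 still-open variables, 6 fits only Liam (and all 7 values in {2, 5, 6, 7, 8, 9, 10} must be used), so Liam = 6.
The 6 still-open variables draw from only 6 values {2, 5, 7, 8, 9, 10}, so each is used; only Ivy can be 8, hence Ivy = 8.
Bob and Alice between them cover only {5, 9} — a naked pair. Remove those values from Priya, Nate, Jack.
Priya has just one choice, so Priya = 10. Strike 10 from Nate, Jack.
Determined: Ivy=8, Priya=10, Liam=6, Carol=4. The other people each still have more than one consistent value. That makes 4.

4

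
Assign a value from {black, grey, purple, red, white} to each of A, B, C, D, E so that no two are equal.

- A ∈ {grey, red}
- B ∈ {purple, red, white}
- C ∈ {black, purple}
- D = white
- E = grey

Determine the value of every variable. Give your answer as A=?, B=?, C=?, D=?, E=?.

A=red, B=purple, C=black, D=white, E=grey

D has just one choice, so D = white. Strike white from B.
E has just one choice, so E = grey. So A can't be grey.
A must be red (only option left). Eliminate red elsewhere: B.
That leaves B = purple. Strike purple from C.
C's domain is down to {black}, so C = black.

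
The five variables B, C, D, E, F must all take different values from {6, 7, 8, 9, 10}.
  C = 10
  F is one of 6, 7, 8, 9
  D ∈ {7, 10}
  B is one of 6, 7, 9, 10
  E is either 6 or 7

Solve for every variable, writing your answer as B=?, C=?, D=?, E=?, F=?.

C's domain is down to {10}, so C = 10. So B, D can't be 10.
That leaves D = 7. Remove 7 from B, E, F.
E has just one choice, so E = 6. Strike 6 from B, F.
B must be 9 (only option left). So F can't be 9.
F's domain is down to {8}, so F = 8.

B=9, C=10, D=7, E=6, F=8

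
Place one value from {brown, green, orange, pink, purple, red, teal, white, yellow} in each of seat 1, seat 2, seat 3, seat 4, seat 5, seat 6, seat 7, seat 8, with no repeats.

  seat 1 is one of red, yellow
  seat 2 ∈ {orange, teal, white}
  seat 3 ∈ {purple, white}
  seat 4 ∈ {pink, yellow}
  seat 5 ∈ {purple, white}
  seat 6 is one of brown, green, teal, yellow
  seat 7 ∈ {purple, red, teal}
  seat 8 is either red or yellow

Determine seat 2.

seat 1 and seat 8 share exactly the 2 values {red, yellow}; by pigeonhole those values go to them, so strike red, yellow from seat 4, seat 6, seat 7.
seat 4 must be pink (only option left).
seat 3 and seat 5 share exactly the 2 values {purple, white}; by pigeonhole those values go to them, so strike purple, white from seat 2, seat 7.
That leaves seat 7 = teal. Remove teal from seat 2, seat 6.
So seat 2 = orange.

orange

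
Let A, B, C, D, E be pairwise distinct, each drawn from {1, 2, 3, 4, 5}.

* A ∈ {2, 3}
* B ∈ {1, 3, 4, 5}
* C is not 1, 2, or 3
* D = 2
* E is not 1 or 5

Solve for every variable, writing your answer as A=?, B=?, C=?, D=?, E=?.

A=3, B=1, C=5, D=2, E=4

D has just one choice, so D = 2. Strike 2 from A, E.
A must be 3 (only option left). Eliminate 3 elsewhere: B, E.
E must be 4 (only option left). Remove 4 from B, C.
C must be 5 (only option left). So B can't be 5.
B must be 1 (only option left).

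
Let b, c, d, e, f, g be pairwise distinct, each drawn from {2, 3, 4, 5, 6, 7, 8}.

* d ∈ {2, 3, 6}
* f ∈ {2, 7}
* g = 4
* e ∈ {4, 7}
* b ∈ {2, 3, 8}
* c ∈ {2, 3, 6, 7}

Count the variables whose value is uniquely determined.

g's domain is down to {4}, so g = 4. Remove 4 from e.
e's domain is down to {7}, so e = 7. Strike 7 from c, f.
That leaves f = 2. Eliminate 2 elsewhere: b, c, d.
Among the 3 still-open variables, 8 fits only b (and all 3 values in {3, 6, 8} must be used), so b = 8.
Determined: b=8, e=7, f=2, g=4. The other variables each still have more than one consistent value. That makes 4.

4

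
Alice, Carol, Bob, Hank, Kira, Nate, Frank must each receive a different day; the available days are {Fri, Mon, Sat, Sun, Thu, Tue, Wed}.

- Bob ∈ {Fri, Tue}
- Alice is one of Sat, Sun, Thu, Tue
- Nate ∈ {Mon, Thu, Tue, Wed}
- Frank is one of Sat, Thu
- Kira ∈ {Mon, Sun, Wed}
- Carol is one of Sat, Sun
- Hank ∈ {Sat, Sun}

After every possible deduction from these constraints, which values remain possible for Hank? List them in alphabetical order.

Sat, Sun

The 7 variables together cover exactly {Fri, Mon, Sat, Sun, Thu, Tue, Wed} — 7 values for 7 variables — and Fri appears only in Bob's list, so Bob = Fri.
Carol and Hank share exactly the 2 values {Sat, Sun}; by pigeonhole those values go to them, so strike Sat, Sun from Alice, Kira, Frank.
Frank must be Thu (only option left). Remove Thu from Alice, Nate.
That leaves Alice = Tue. Strike Tue from Nate.
No further eliminations apply; Hank can still be any of Sat, Sun.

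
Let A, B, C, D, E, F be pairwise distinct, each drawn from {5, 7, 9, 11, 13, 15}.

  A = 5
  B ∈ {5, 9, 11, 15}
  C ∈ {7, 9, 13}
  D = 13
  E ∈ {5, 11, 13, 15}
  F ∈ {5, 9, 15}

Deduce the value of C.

A must be 5 (only option left). So B, E, F can't be 5.
D must be 13 (only option left). Eliminate 13 elsewhere: C, E.
Among the 4 still-open variables, 7 fits only C (and all 4 values in {7, 9, 11, 15} must be used), so C = 7.

7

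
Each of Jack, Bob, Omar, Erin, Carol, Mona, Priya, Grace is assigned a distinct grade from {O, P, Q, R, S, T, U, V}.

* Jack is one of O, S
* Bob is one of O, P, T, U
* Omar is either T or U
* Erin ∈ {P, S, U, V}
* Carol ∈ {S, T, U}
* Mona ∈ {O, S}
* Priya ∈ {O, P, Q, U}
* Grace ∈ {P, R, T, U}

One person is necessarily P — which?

Among the 8 variables, Q fits only Priya (and all 8 values in {O, P, Q, R, S, T, U, V} must be used), so Priya = Q.
The 7 still-open variables together cover exactly {O, P, R, S, T, U, V} — 7 values for 7 variables — and R appears only in Grace's list, so Grace = R.
The 6 still-open variables draw from only 6 values {O, P, S, T, U, V}, so each is used; only Erin can be V, hence Erin = V.
Among the 5 still-open variables, P fits only Bob (and all 5 values in {O, P, S, T, U} must be used), so Bob = P.

Bob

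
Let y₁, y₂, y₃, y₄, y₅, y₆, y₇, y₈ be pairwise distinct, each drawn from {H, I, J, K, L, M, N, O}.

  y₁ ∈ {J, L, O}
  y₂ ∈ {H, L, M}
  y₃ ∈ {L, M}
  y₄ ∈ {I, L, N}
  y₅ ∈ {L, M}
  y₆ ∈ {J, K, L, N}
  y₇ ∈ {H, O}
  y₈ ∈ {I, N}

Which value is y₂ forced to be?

H

The 8 variables together cover exactly {H, I, J, K, L, M, N, O} — 8 values for 8 variables — and K appears only in y₆'s list, so y₆ = K.
The 7 still-open variables together cover exactly {H, I, J, L, M, N, O} — 7 values for 7 variables — and J appears only in y₁'s list, so y₁ = J.
Among the 6 still-open variables, O fits only y₇ (and all 6 values in {H, I, L, M, N, O} must be used), so y₇ = O.
The 5 still-open variables draw from only 5 values {H, I, L, M, N}, so each is used; only y₂ can be H, hence y₂ = H.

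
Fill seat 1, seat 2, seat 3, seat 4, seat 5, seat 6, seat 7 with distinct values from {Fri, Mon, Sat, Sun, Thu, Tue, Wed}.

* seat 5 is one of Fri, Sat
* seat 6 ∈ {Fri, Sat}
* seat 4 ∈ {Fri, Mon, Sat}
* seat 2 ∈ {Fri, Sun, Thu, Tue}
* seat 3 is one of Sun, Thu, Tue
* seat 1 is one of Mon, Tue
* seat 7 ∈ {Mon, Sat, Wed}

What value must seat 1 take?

Tue

The 7 variables together cover exactly {Fri, Mon, Sat, Sun, Thu, Tue, Wed} — 7 values for 7 variables — and Wed appears only in seat 7's list, so seat 7 = Wed.
seat 5 and seat 6 between them cover only {Fri, Sat} — a naked pair. Remove those values from seat 2, seat 4.
seat 4 must be Mon (only option left). Eliminate Mon elsewhere: seat 1.
So seat 1 = Tue.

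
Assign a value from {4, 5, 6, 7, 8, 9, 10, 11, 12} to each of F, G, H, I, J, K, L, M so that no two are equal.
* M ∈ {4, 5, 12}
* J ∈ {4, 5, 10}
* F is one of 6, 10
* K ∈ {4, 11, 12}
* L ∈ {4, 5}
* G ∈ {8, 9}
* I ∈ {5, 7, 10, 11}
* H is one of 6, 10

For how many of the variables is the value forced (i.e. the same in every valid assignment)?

3

The 2 variables F and H are confined to {6, 10}, which locks those values in; drop them from I, J.
J and L between them cover only {4, 5} — a naked pair. Remove those values from I, K, M.
M's domain is down to {12}, so M = 12. Remove 12 from K.
That leaves K = 11. Remove 11 from I.
I's domain is down to {7}, so I = 7.
Determined: I=7, K=11, M=12. The other variables each still have more than one consistent value. That makes 3.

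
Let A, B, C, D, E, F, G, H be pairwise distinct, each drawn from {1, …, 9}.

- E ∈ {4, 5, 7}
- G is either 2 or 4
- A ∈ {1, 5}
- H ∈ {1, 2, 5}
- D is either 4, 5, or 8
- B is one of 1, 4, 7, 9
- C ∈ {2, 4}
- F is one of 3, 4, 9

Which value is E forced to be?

7

The 8 variables draw from only 8 values {1, 2, 3, 4, 5, 7, 8, 9}, so each is used; only F can be 3, hence F = 3.
Among the 7 still-open variables, 8 fits only D (and all 7 values in {1, 2, 4, 5, 7, 8, 9} must be used), so D = 8.
The 6 still-open variables together cover exactly {1, 2, 4, 5, 7, 9} — 6 values for 6 variables — and 9 appears only in B's list, so B = 9.
The 5 still-open variables draw from only 5 values {1, 2, 4, 5, 7}, so each is used; only E can be 7, hence E = 7.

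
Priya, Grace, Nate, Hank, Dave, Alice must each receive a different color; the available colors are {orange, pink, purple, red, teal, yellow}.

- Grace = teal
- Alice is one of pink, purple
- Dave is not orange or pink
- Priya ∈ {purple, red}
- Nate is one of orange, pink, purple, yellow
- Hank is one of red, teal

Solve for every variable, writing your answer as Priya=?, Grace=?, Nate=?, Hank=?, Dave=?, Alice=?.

Priya=purple, Grace=teal, Nate=orange, Hank=red, Dave=yellow, Alice=pink

Grace has just one choice, so Grace = teal. Strike teal from Hank, Dave.
Hank's domain is down to {red}, so Hank = red. So Priya, Dave can't be red.
Priya has just one choice, so Priya = purple. Eliminate purple elsewhere: Nate, Dave, Alice.
Dave must be yellow (only option left). Strike yellow from Nate.
Alice has just one choice, so Alice = pink. Remove pink from Nate.
Nate has just one choice, so Nate = orange.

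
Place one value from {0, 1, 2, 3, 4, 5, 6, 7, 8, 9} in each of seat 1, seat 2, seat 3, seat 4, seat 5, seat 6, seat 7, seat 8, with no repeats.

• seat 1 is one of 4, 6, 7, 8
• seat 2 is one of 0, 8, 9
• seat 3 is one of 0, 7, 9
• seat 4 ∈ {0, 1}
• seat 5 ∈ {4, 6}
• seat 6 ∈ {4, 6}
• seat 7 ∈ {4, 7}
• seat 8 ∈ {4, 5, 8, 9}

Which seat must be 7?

Among the 8 variables, 1 fits only seat 4 (and all 8 values in {0, 1, 4, 5, 6, 7, 8, 9} must be used), so seat 4 = 1.
The 7 still-open variables draw from only 7 values {0, 4, 5, 6, 7, 8, 9}, so each is used; only seat 8 can be 5, hence seat 8 = 5.
The 2 variables seat 5 and seat 6 are confined to {4, 6}, which locks those values in; drop them from seat 1, seat 7.
So 7 goes to seat 7.

seat 7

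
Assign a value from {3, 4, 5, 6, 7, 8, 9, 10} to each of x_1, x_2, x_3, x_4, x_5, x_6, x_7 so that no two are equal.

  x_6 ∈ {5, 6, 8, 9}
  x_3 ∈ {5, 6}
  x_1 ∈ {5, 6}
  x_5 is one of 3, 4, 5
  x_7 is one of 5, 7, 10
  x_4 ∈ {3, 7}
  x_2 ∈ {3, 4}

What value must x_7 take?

The 2 variables x_1 and x_3 are confined to {5, 6}, which locks those values in; drop them from x_5, x_6, x_7.
The 2 variables x_2 and x_5 are confined to {3, 4}, which locks those values in; drop them from x_4.
That leaves x_4 = 7. So x_7 can't be 7.
So x_7 = 10.

10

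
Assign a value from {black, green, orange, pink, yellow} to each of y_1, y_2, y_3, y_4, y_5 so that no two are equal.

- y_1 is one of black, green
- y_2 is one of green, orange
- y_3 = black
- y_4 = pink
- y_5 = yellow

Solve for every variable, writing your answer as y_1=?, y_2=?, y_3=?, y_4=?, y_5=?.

y_3 must be black (only option left). So y_1 can't be black.
That leaves y_4 = pink.
y_5 must be yellow (only option left).
y_1's domain is down to {green}, so y_1 = green. Eliminate green elsewhere: y_2.
That leaves y_2 = orange.

y_1=green, y_2=orange, y_3=black, y_4=pink, y_5=yellow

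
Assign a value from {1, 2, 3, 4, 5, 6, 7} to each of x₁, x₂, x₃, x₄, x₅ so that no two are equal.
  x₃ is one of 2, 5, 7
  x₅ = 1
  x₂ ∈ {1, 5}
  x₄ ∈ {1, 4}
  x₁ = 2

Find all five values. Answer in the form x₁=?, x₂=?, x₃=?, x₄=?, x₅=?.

x₁=2, x₂=5, x₃=7, x₄=4, x₅=1

x₁ must be 2 (only option left). Strike 2 from x₃.
x₅ has just one choice, so x₅ = 1. So x₂, x₄ can't be 1.
That leaves x₂ = 5. So x₃ can't be 5.
x₃'s domain is down to {7}, so x₃ = 7.
x₄'s domain is down to {4}, so x₄ = 4.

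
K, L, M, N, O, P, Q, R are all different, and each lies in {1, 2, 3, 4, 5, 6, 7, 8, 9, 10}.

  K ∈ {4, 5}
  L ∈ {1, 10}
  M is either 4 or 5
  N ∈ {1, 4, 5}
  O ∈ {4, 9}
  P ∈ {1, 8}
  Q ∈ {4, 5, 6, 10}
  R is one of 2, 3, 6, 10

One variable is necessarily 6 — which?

The 2 variables K and M are confined to {4, 5}, which locks those values in; drop them from N, O, Q.
N must be 1 (only option left). So L, P can't be 1.
O must be 9 (only option left).
That leaves P = 8.
That leaves L = 10. So Q, R can't be 10.
So 6 goes to Q.

Q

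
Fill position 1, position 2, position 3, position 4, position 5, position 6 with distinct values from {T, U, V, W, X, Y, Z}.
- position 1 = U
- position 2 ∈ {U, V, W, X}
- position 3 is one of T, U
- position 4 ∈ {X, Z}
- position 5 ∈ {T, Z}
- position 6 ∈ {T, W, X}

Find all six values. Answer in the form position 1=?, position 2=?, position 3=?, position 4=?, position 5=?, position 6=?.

position 1=U, position 2=V, position 3=T, position 4=X, position 5=Z, position 6=W

position 1 has just one choice, so position 1 = U. Eliminate U elsewhere: position 2, position 3.
position 3 must be T (only option left). Strike T from position 5, position 6.
position 5 has just one choice, so position 5 = Z. Eliminate Z elsewhere: position 4.
position 4's domain is down to {X}, so position 4 = X. So position 2, position 6 can't be X.
That leaves position 6 = W. Strike W from position 2.
That leaves position 2 = V.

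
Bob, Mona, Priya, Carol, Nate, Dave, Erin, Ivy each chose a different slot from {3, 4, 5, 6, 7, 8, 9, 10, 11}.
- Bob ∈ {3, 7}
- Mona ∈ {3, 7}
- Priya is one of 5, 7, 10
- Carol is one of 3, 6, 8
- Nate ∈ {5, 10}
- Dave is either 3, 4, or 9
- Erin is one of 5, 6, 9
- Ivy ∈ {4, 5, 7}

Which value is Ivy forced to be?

The 8 variables draw from only 8 values {3, 4, 5, 6, 7, 8, 9, 10}, so each is used; only Carol can be 8, hence Carol = 8.
The 7 still-open variables draw from only 7 values {3, 4, 5, 6, 7, 9, 10}, so each is used; only Erin can be 6, hence Erin = 6.
The 6 still-open variables together cover exactly {3, 4, 5, 7, 9, 10} — 6 values for 6 variables — and 9 appears only in Dave's list, so Dave = 9.
The 5 still-open variables together cover exactly {3, 4, 5, 7, 10} — 5 values for 5 variables — and 4 appears only in Ivy's list, so Ivy = 4.

4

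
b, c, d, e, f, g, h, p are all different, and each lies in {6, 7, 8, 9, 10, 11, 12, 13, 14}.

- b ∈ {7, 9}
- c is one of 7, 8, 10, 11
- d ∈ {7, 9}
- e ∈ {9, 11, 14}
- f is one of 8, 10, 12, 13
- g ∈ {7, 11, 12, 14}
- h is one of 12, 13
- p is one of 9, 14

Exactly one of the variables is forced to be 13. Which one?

h

The 2 variables b and d are confined to {7, 9}, which locks those values in; drop them from c, e, g, p.
p must be 14 (only option left). So e, g can't be 14.
e has just one choice, so e = 11. Eliminate 11 elsewhere: c, g.
g must be 12 (only option left). Eliminate 12 elsewhere: f, h.
So 13 goes to h.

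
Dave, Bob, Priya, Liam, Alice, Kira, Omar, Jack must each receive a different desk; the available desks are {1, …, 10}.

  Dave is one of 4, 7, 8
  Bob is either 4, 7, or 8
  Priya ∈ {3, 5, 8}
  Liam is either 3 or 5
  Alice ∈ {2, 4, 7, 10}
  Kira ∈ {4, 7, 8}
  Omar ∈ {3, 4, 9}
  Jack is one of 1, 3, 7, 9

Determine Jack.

The 3 variables Dave, Bob, Kira are confined to {4, 7, 8}, which locks those values in; drop them from Priya, Alice, Omar, Jack.
The 2 variables Priya and Liam are confined to {3, 5}, which locks those values in; drop them from Omar, Jack.
That leaves Omar = 9. Remove 9 from Jack.
So Jack = 1.

1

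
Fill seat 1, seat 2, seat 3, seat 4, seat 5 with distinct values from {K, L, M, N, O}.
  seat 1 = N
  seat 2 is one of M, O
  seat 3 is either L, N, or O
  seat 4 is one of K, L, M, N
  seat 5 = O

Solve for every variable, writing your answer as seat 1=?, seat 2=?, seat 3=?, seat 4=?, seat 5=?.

seat 1=N, seat 2=M, seat 3=L, seat 4=K, seat 5=O

seat 1 has just one choice, so seat 1 = N. Remove N from seat 3, seat 4.
That leaves seat 5 = O. Strike O from seat 2, seat 3.
seat 2's domain is down to {M}, so seat 2 = M. Strike M from seat 4.
That leaves seat 3 = L. So seat 4 can't be L.
seat 4 must be K (only option left).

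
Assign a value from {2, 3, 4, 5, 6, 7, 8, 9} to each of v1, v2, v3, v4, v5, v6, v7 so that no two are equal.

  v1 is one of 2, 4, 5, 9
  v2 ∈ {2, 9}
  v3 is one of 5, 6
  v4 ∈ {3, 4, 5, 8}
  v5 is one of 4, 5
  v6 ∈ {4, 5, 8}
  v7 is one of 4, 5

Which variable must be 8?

v6

Among the 7 variables, 3 fits only v4 (and all 7 values in {2, 3, 4, 5, 6, 8, 9} must be used), so v4 = 3.
The 6 still-open variables draw from only 6 values {2, 4, 5, 6, 8, 9}, so each is used; only v3 can be 6, hence v3 = 6.
Among the 5 still-open variables, 8 fits only v6 (and all 5 values in {2, 4, 5, 8, 9} must be used), so v6 = 8.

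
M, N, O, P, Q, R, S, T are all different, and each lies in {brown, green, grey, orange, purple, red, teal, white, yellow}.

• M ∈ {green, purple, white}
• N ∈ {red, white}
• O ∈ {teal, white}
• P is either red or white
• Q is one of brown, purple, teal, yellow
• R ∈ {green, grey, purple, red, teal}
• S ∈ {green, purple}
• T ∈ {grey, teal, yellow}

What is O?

teal

The 8 variables together cover exactly {brown, green, grey, purple, red, teal, white, yellow} — 8 values for 8 variables — and brown appears only in Q's list, so Q = brown.
The 7 still-open variables draw from only 7 values {green, grey, purple, red, teal, white, yellow}, so each is used; only T can be yellow, hence T = yellow.
The 6 still-open variables together cover exactly {green, grey, purple, red, teal, white} — 6 values for 6 variables — and grey appears only in R's list, so R = grey.
Among the 5 still-open variables, teal fits only O (and all 5 values in {green, purple, red, teal, white} must be used), so O = teal.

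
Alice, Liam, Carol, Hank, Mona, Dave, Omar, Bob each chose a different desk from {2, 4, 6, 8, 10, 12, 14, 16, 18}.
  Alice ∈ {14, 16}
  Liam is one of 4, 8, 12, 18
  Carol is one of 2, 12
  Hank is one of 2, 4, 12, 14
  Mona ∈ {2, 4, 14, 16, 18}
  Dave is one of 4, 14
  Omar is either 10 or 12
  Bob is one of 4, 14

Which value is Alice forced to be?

Among the 8 variables, 8 fits only Liam (and all 8 values in {2, 4, 8, 10, 12, 14, 16, 18} must be used), so Liam = 8.
The 7 still-open variables together cover exactly {2, 4, 10, 12, 14, 16, 18} — 7 values for 7 variables — and 10 appears only in Omar's list, so Omar = 10.
The 6 still-open variables together cover exactly {2, 4, 12, 14, 16, 18} — 6 values for 6 variables — and 18 appears only in Mona's list, so Mona = 18.
The 5 still-open variables together cover exactly {2, 4, 12, 14, 16} — 5 values for 5 variables — and 16 appears only in Alice's list, so Alice = 16.

16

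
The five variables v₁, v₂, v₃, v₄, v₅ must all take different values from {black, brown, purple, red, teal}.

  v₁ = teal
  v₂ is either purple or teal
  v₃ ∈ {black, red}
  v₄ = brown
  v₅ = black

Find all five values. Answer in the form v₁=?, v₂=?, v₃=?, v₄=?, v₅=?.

v₁=teal, v₂=purple, v₃=red, v₄=brown, v₅=black

v₁ has just one choice, so v₁ = teal. So v₂ can't be teal.
That leaves v₂ = purple.
v₄ has just one choice, so v₄ = brown.
v₅ must be black (only option left). Strike black from v₃.
v₃'s domain is down to {red}, so v₃ = red.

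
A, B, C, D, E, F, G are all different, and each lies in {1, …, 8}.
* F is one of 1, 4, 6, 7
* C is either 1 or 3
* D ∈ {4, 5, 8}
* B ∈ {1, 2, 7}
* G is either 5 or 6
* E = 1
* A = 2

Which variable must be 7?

A's domain is down to {2}, so A = 2. Strike 2 from B.
E must be 1 (only option left). Strike 1 from B, C, F.
So 7 goes to B.

B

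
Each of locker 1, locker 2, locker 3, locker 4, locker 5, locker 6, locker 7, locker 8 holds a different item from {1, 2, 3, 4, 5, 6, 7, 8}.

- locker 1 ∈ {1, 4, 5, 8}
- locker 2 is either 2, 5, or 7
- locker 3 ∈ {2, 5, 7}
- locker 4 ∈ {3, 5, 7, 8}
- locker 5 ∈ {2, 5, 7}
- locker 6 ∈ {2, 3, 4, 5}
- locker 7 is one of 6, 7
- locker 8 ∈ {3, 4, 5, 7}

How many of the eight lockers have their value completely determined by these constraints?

The 8 variables together cover exactly {1, 2, 3, 4, 5, 6, 7, 8} — 8 values for 8 variables — and 1 appears only in locker 1's list, so locker 1 = 1.
The 7 still-open variables together cover exactly {2, 3, 4, 5, 6, 7, 8} — 7 values for 7 variables — and 6 appears only in locker 7's list, so locker 7 = 6.
The 6 still-open variables draw from only 6 values {2, 3, 4, 5, 7, 8}, so each is used; only locker 4 can be 8, hence locker 4 = 8.
locker 2, locker 3, locker 5 share exactly the 3 values {2, 5, 7}; by pigeonhole those values go to them, so strike 2, 5, 7 from locker 6, locker 8.
Determined: locker 1=1, locker 4=8, locker 7=6. The other lockers each still have more than one consistent value. That makes 3.

3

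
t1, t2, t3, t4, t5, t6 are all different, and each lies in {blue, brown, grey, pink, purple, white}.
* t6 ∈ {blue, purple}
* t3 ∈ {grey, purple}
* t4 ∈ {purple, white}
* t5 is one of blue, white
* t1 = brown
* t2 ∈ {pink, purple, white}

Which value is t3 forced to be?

t1's domain is down to {brown}, so t1 = brown.
Among the 5 still-open variables, grey fits only t3 (and all 5 values in {blue, grey, pink, purple, white} must be used), so t3 = grey.

grey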